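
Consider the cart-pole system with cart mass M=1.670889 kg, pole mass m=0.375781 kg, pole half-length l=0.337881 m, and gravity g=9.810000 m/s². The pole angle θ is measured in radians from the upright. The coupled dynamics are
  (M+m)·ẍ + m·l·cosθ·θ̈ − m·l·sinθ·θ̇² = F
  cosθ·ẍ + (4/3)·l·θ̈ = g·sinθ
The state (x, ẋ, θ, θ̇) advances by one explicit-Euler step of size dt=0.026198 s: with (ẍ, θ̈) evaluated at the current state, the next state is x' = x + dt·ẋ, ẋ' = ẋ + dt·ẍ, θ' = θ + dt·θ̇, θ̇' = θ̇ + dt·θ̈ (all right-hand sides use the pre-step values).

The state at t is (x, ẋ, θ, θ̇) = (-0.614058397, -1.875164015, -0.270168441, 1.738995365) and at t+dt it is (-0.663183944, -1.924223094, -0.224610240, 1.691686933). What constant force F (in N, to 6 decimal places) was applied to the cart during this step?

F = -3.951135 N

ẍ = (ẋ'−ẋ)/dt = (-1.924223094−-1.875164015)/0.026198 = -1.872627
θ̈ = (θ̇'−θ̇)/dt = (1.691686933−1.738995365)/0.026198 = -1.805803
sinθ=-0.266894, cosθ=0.963726
F = (M+m)·ẍ + m·l·cosθ·θ̈ − m·l·sinθ·θ̇² = -3.832649 + -0.220965 − -0.102479 = -3.951135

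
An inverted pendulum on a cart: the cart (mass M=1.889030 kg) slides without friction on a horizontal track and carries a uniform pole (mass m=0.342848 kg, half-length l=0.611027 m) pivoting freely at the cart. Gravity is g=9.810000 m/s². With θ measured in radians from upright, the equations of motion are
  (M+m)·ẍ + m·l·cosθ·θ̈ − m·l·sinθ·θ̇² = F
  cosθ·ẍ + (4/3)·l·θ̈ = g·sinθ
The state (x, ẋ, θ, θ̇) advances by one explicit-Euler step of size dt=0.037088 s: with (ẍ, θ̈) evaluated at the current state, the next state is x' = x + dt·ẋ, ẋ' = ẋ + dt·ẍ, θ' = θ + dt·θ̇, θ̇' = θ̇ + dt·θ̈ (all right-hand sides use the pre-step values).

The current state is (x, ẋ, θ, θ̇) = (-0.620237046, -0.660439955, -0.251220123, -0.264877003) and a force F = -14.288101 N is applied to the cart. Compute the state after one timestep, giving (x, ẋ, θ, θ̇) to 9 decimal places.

(-0.644731443, -0.915397336, -0.261043881, -0.072769642)

sinθ=-0.248585967, cosθ=0.968609837
temp = (F + m·l·θ̇²·sinθ)/(M+m) = (-14.288101 + -0.003653652)/2.231878 = -6.403465894
θ̈ = (g·sinθ − cosθ·temp)/(l·(4/3 − m·cos²θ/(M+m))) = 5.179771389
ẍ = temp − m·l·θ̈·cosθ/(M+m) = -6.874390126
Euler: x'=-0.620237046+0.037088·-0.660439955=-0.644731443, ẋ'=-0.660439955+0.037088·-6.874390126=-0.915397336
       θ'=-0.251220123+0.037088·-0.264877003=-0.261043881, θ̇'=-0.264877003+0.037088·5.179771389=-0.072769642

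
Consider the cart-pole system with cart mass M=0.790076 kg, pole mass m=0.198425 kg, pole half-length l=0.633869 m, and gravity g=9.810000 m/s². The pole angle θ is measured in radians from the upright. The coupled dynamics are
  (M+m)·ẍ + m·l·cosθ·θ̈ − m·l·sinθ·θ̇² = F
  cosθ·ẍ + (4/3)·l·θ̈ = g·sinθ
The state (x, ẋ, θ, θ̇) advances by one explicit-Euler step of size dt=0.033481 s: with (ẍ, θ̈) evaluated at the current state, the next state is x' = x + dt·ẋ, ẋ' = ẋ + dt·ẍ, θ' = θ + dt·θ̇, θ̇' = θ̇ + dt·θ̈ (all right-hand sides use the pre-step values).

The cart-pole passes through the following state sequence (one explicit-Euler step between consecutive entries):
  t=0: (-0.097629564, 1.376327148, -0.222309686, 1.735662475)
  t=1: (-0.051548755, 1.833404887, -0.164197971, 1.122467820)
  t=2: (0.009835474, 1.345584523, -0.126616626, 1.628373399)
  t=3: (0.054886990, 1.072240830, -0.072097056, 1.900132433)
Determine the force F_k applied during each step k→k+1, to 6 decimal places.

step 0→1:
  ẍ = (ẋ'−ẋ)/dt = (1.833404887−1.376327148)/0.033481 = 13.651854
  θ̈ = (θ̇'−θ̇)/dt = (1.122467820−1.735662475)/0.033481 = -18.314705
  sinθ=-0.220483, cosθ=0.975391
  F = (M+m)·ẍ + m·l·cosθ·θ̈ − m·l·sinθ·θ̇² = 13.494872 + -2.246852 − -0.083541 = 11.331561
step 1→2:
  ẍ = (ẋ'−ẋ)/dt = (1.345584523−1.833404887)/0.033481 = -14.570066
  θ̈ = (θ̇'−θ̇)/dt = (1.628373399−1.122467820)/0.033481 = 15.110229
  sinθ=-0.163461, cosθ=0.986550
  F = (M+m)·ẍ + m·l·cosθ·θ̈ − m·l·sinθ·θ̇² = -14.402524 + 1.874934 − -0.025903 = -12.501687
step 2→3:
  ẍ = (ẋ'−ẋ)/dt = (1.072240830−1.345584523)/0.033481 = -8.164144
  θ̈ = (θ̇'−θ̇)/dt = (1.900132433−1.628373399)/0.033481 = 8.116814
  sinθ=-0.126279, cosθ=0.991995
  F = (M+m)·ẍ + m·l·cosθ·θ̈ − m·l·sinθ·θ̇² = -8.070264 + 1.012723 − -0.042115 = -7.015426

F_0 = 11.331561 N
F_1 = -12.501687 N
F_2 = -7.015426 N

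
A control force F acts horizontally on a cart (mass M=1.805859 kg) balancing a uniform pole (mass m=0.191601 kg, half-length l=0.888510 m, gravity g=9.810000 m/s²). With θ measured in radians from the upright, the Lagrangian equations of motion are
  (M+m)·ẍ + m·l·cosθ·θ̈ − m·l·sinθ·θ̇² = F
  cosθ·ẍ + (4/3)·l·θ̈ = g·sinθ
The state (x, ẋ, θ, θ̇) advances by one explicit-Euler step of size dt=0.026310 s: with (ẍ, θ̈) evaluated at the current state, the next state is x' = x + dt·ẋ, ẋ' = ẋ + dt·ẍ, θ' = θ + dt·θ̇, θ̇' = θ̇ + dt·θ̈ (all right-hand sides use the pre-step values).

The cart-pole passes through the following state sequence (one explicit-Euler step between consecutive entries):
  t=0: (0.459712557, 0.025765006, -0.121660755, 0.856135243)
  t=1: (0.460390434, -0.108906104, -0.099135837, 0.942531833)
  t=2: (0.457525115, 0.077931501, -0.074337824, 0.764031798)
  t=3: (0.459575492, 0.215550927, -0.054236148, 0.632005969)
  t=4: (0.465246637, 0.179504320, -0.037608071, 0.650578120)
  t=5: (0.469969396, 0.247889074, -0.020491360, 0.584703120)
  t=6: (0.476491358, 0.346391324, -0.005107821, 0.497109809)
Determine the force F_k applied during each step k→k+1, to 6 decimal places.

F_0 = -9.654213 N
F_1 = 13.050396 N
F_2 = 9.603556 N
F_3 = -2.612984 N
F_4 = 4.768548 N
F_5 = 6.912846 N

step 0→1:
  ẍ = (ẋ'−ẋ)/dt = (-0.108906104−0.025765006)/0.026310 = -5.118628
  θ̈ = (θ̇'−θ̇)/dt = (0.942531833−0.856135243)/0.026310 = 3.283793
  sinθ=-0.121361, cosθ=0.992608
  F = (M+m)·ẍ + m·l·cosθ·θ̈ − m·l·sinθ·θ̇² = -10.224255 + 0.554899 − -0.015143 = -9.654213
step 1→2:
  ẍ = (ẋ'−ẋ)/dt = (0.077931501−-0.108906104)/0.026310 = 7.101391
  θ̈ = (θ̇'−θ̇)/dt = (0.764031798−0.942531833)/0.026310 = -6.784494
  sinθ=-0.098974, cosθ=0.995090
  F = (M+m)·ẍ + m·l·cosθ·θ̈ − m·l·sinθ·θ̇² = 14.184745 + -1.149317 − -0.014968 = 13.050396
step 2→3:
  ẍ = (ẋ'−ẋ)/dt = (0.215550927−0.077931501)/0.026310 = 5.230689
  θ̈ = (θ̇'−θ̇)/dt = (0.632005969−0.764031798)/0.026310 = -5.018085
  sinθ=-0.074269, cosθ=0.997238
  F = (M+m)·ẍ + m·l·cosθ·θ̈ − m·l·sinθ·θ̇² = 10.448092 + -0.851917 − -0.007381 = 9.603556
step 3→4:
  ẍ = (ẋ'−ẋ)/dt = (0.179504320−0.215550927)/0.026310 = -1.370072
  θ̈ = (θ̇'−θ̇)/dt = (0.650578120−0.632005969)/0.026310 = 0.705897
  sinθ=-0.054210, cosθ=0.998530
  F = (M+m)·ẍ + m·l·cosθ·θ̈ − m·l·sinθ·θ̇² = -2.736665 + 0.119995 − -0.003686 = -2.612984
step 4→5:
  ẍ = (ẋ'−ẋ)/dt = (0.247889074−0.179504320)/0.026310 = 2.599192
  θ̈ = (θ̇'−θ̇)/dt = (0.584703120−0.650578120)/0.026310 = -2.503801
  sinθ=-0.037599, cosθ=0.999293
  F = (M+m)·ẍ + m·l·cosθ·θ̈ − m·l·sinθ·θ̇² = 5.191783 + -0.425944 − -0.002709 = 4.768548
step 5→6:
  ẍ = (ẋ'−ẋ)/dt = (0.346391324−0.247889074)/0.026310 = 3.743909
  θ̈ = (θ̇'−θ̇)/dt = (0.497109809−0.584703120)/0.026310 = -3.329278
  sinθ=-0.020490, cosθ=0.999790
  F = (M+m)·ẍ + m·l·cosθ·θ̈ − m·l·sinθ·θ̇² = 7.478309 + -0.566655 − -0.001193 = 6.912846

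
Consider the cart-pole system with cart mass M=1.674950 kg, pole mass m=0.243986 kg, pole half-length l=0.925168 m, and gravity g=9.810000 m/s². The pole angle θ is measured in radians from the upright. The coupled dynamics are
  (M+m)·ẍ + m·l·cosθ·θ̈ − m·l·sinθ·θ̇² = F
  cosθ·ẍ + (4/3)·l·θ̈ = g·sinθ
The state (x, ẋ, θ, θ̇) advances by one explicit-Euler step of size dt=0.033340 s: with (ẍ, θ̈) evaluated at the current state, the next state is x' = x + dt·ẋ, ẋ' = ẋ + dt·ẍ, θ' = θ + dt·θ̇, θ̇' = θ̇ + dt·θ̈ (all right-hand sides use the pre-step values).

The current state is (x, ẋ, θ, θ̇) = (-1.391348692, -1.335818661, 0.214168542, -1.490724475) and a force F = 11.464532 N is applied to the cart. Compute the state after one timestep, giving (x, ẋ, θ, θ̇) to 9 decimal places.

(-1.435884886, -1.121766474, 0.164467788, -1.603932812)

sinθ=0.212535040, cosθ=0.977153446
temp = (F + m·l·θ̇²·sinθ)/(M+m) = (11.464532 + 0.106613160)/1.918936 = 6.029979718
θ̈ = (g·sinθ − cosθ·temp)/(l·(4/3 − m·cos²θ/(M+m))) = -3.395571003
ẍ = temp − m·l·θ̈·cosθ/(M+m) = 6.420281562
Euler: x'=-1.391348692+0.033340·-1.335818661=-1.435884886, ẋ'=-1.335818661+0.033340·6.420281562=-1.121766474
       θ'=0.214168542+0.033340·-1.490724475=0.164467788, θ̇'=-1.490724475+0.033340·-3.395571003=-1.603932812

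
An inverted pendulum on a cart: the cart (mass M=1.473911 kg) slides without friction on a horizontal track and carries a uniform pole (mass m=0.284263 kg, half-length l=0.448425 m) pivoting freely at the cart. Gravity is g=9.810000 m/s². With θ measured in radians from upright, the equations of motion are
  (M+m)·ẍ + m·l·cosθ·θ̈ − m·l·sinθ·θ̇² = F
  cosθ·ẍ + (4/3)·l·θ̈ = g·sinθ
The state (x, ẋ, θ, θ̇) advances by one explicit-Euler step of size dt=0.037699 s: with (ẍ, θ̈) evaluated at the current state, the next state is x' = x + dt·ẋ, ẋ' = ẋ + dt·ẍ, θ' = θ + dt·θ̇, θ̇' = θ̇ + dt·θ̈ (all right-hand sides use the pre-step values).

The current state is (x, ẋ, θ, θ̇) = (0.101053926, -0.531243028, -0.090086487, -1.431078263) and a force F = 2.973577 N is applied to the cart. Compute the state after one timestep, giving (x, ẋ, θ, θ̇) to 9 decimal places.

(0.081026595, -0.454770597, -0.144036706, -1.614108401)

sinθ=-0.089964686, cosθ=0.995944956
temp = (F + m·l·θ̇²·sinθ)/(M+m) = (2.973577 + -0.023485996)/1.758174 = 1.677928921
θ̈ = (g·sinθ − cosθ·temp)/(l·(4/3 − m·cos²θ/(M+m))) = -4.855039594
ẍ = temp − m·l·θ̈·cosθ/(M+m) = 2.028500263
Euler: x'=0.101053926+0.037699·-0.531243028=0.081026595, ẋ'=-0.531243028+0.037699·2.028500263=-0.454770597
       θ'=-0.090086487+0.037699·-1.431078263=-0.144036706, θ̇'=-1.431078263+0.037699·-4.855039594=-1.614108401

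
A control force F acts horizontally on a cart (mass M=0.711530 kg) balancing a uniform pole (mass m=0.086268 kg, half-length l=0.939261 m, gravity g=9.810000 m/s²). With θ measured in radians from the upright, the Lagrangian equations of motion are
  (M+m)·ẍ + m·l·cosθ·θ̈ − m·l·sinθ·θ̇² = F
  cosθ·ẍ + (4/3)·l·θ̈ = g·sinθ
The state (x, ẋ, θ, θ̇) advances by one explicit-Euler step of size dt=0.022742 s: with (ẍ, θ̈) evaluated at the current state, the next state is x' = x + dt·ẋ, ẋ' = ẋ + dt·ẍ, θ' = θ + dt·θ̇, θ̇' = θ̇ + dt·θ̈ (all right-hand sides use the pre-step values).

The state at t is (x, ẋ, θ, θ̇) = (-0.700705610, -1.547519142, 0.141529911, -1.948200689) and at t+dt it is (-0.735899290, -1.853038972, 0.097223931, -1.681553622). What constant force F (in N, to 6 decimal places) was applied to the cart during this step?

F = -9.820587 N

ẍ = (ẋ'−ẋ)/dt = (-1.853038972−-1.547519142)/0.022742 = -13.434167
θ̈ = (θ̇'−θ̇)/dt = (-1.681553622−-1.948200689)/0.022742 = 11.724873
sinθ=0.141058, cosθ=0.990001
F = (M+m)·ẍ + m·l·cosθ·θ̈ − m·l·sinθ·θ̇² = -10.717752 + 0.940546 − 0.043381 = -9.820587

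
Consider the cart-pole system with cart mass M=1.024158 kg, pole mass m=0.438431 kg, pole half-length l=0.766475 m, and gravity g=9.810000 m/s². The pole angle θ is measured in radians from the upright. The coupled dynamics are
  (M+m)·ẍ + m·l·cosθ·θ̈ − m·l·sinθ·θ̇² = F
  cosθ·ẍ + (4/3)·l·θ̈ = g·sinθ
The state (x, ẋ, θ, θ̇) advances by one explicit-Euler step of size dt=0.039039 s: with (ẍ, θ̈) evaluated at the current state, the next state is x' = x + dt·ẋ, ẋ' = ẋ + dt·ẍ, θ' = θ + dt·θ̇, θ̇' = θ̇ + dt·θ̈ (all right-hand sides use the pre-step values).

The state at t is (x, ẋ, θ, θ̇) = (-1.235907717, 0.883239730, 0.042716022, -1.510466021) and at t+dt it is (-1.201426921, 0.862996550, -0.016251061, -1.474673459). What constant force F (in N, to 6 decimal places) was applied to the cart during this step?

ẍ = (ẋ'−ẋ)/dt = (0.862996550−0.883239730)/0.039039 = -0.518537
θ̈ = (θ̇'−θ̇)/dt = (-1.474673459−-1.510466021)/0.039039 = 0.916841
sinθ=0.042703, cosθ=0.999088
F = (M+m)·ẍ + m·l·cosθ·θ̈ − m·l·sinθ·θ̇² = -0.758407 + 0.307820 − 0.032740 = -0.483327

F = -0.483327 N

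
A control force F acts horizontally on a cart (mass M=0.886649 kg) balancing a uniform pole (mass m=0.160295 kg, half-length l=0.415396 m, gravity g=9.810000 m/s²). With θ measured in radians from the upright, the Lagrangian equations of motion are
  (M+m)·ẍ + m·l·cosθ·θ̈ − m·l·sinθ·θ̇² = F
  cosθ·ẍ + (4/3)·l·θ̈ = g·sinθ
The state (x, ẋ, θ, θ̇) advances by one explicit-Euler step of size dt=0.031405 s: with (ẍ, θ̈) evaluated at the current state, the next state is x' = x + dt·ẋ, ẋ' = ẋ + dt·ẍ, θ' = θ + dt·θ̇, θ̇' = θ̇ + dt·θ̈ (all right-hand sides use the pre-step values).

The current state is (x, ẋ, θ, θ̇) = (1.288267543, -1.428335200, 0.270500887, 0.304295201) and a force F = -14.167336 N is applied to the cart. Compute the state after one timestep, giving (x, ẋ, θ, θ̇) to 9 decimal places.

(1.243410676, -1.914176419, 0.280057278, 1.298224140)

sinθ=0.267214144, cosθ=0.963637173
temp = (F + m·l·θ̇²·sinθ)/(M+m) = (-14.167336 + 0.001647525)/1.046944 = -13.530512115
θ̈ = (g·sinθ − cosθ·temp)/(l·(4/3 − m·cos²θ/(M+m))) = 31.648748250
ẍ = temp − m·l·θ̈·cosθ/(M+m) = -15.470186883
Euler: x'=1.288267543+0.031405·-1.428335200=1.243410676, ẋ'=-1.428335200+0.031405·-15.470186883=-1.914176419
       θ'=0.270500887+0.031405·0.304295201=0.280057278, θ̇'=0.304295201+0.031405·31.648748250=1.298224140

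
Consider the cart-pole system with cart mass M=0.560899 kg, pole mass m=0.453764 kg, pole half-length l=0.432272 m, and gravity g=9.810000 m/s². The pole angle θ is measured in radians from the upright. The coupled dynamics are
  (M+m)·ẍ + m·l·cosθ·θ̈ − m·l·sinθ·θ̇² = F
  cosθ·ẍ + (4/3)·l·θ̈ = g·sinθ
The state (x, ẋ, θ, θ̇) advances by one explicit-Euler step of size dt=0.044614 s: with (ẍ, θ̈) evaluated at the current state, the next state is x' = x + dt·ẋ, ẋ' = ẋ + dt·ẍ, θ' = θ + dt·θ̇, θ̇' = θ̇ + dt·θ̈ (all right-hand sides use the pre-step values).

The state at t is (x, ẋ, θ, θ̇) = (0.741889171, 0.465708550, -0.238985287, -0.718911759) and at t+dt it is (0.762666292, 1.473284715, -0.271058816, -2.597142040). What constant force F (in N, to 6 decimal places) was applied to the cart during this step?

F = 14.916345 N

ẍ = (ẋ'−ẋ)/dt = (1.473284715−0.465708550)/0.044614 = 22.584305
θ̈ = (θ̇'−θ̇)/dt = (-2.597142040−-0.718911759)/0.044614 = -42.099571
sinθ=-0.236717, cosθ=0.971579
F = (M+m)·ẍ + m·l·cosθ·θ̈ − m·l·sinθ·θ̇² = 22.915458 + -8.023111 − -0.023998 = 14.916345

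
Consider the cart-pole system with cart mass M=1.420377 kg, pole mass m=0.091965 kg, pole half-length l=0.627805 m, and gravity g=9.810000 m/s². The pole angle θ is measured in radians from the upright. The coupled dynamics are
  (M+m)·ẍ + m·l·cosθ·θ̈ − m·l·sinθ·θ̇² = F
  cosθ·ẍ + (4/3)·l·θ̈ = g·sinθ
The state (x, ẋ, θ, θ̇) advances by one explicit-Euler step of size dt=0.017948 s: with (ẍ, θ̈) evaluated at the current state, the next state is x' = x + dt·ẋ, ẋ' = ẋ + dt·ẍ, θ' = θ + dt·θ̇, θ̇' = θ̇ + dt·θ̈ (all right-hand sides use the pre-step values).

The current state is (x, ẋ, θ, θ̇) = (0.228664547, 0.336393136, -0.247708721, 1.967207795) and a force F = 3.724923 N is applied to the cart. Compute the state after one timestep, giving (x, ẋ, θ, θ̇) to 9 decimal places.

sinθ=-0.245183263, cosθ=0.969476749
temp = (F + m·l·θ̇²·sinθ)/(M+m) = (3.724923 + -0.054782095)/1.512342 = 2.426792951
θ̈ = (g·sinθ − cosθ·temp)/(l·(4/3 − m·cos²θ/(M+m))) = -5.938612588
ẍ = temp − m·l·θ̈·cosθ/(M+m) = 2.646588920
Euler: x'=0.228664547+0.017948·0.336393136=0.234702131, ẋ'=0.336393136+0.017948·2.646588920=0.383894114
       θ'=-0.247708721+0.017948·1.967207795=-0.212401275, θ̇'=1.967207795+0.017948·-5.938612588=1.860621576

(0.234702131, 0.383894114, -0.212401275, 1.860621576)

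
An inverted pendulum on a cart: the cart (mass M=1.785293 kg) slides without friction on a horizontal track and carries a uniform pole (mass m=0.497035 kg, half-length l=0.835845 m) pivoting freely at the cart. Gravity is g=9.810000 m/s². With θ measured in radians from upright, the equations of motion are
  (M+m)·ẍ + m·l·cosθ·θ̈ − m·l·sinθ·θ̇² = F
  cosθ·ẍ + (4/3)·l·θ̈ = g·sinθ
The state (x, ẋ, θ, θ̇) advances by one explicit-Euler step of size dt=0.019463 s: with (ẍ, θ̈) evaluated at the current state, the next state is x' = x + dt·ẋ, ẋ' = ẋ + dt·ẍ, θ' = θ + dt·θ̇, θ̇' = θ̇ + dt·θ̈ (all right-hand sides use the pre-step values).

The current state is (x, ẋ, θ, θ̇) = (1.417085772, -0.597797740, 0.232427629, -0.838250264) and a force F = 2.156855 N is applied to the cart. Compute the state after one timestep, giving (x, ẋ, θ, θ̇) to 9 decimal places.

sinθ=0.230340550, cosθ=0.973110082
temp = (F + m·l·θ̇²·sinθ)/(M+m) = (2.156855 + 0.067240436)/2.282328 = 0.974485453
θ̈ = (g·sinθ − cosθ·temp)/(l·(4/3 − m·cos²θ/(M+m))) = 1.391966245
ẍ = temp − m·l·θ̈·cosθ/(M+m) = 0.727923911
Euler: x'=1.417085772+0.019463·-0.597797740=1.405450835, ẋ'=-0.597797740+0.019463·0.727923911=-0.583630157
       θ'=0.232427629+0.019463·-0.838250264=0.216112764, θ̇'=-0.838250264+0.019463·1.391966245=-0.811158425

(1.405450835, -0.583630157, 0.216112764, -0.811158425)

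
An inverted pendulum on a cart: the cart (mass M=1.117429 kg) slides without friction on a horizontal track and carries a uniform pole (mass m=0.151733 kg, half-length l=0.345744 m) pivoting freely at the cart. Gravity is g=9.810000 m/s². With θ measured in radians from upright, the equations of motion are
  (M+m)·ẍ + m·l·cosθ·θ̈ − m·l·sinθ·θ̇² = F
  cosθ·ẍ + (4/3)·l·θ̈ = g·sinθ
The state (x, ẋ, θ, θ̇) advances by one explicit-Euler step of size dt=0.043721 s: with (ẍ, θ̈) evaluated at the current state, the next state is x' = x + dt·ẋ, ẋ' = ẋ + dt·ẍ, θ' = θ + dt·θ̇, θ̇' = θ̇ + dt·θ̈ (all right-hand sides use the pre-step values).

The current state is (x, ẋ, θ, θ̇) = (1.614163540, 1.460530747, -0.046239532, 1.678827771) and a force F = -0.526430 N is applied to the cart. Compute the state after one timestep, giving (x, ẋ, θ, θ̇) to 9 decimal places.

sinθ=-0.046223056, cosθ=0.998931143
temp = (F + m·l·θ̇²·sinθ)/(M+m) = (-0.526430 + -0.006834483)/1.269162 = -0.420170540
θ̈ = (g·sinθ − cosθ·temp)/(l·(4/3 − m·cos²θ/(M+m))) = -0.080350492
ẍ = temp − m·l·θ̈·cosθ/(M+m) = -0.416852805
Euler: x'=1.614163540+0.043721·1.460530747=1.678019405, ẋ'=1.460530747+0.043721·-0.416852805=1.442305526
       θ'=-0.046239532+0.043721·1.678827771=0.027160497, θ̇'=1.678827771+0.043721·-0.080350492=1.675314767

(1.678019405, 1.442305526, 0.027160497, 1.675314767)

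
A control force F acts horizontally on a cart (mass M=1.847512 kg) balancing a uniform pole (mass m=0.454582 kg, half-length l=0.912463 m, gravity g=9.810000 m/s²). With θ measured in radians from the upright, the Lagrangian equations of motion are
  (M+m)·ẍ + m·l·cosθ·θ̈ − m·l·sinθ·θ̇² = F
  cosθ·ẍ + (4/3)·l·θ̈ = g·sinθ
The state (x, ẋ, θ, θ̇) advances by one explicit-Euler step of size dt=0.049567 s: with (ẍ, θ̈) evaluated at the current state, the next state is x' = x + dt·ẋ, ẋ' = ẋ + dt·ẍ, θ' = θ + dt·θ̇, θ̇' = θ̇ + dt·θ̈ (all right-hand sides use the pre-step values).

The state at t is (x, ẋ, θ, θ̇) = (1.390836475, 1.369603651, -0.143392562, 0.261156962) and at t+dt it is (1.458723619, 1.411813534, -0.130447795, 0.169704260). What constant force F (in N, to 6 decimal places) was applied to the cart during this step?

F = 1.206997 N

ẍ = (ẋ'−ẋ)/dt = (1.411813534−1.369603651)/0.049567 = 0.851572
θ̈ = (θ̇'−θ̇)/dt = (0.169704260−0.261156962)/0.049567 = -1.845032
sinθ=-0.142902, cosθ=0.989737
F = (M+m)·ẍ + m·l·cosθ·θ̈ − m·l·sinθ·θ̇² = 1.960399 + -0.757445 − -0.004043 = 1.206997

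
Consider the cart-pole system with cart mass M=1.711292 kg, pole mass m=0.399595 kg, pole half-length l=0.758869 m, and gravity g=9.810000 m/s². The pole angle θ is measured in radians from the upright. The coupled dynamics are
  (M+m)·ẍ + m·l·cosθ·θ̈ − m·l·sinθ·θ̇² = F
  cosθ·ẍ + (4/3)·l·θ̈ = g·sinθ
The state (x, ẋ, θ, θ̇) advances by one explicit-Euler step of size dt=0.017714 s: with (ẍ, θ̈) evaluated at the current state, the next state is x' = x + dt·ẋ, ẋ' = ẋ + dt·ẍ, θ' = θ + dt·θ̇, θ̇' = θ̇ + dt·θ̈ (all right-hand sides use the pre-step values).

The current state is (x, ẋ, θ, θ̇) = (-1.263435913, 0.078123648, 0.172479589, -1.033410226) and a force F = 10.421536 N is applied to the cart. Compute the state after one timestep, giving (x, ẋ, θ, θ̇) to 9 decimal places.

(-1.262052031, 0.175257865, 0.154173760, -1.098509233)

sinθ=0.171625672, cosθ=0.985162235
temp = (F + m·l·θ̇²·sinθ)/(M+m) = (10.421536 + 0.055579498)/2.110887 = 4.963371084
θ̈ = (g·sinθ − cosθ·temp)/(l·(4/3 − m·cos²θ/(M+m))) = -3.675003241
ẍ = temp − m·l·θ̈·cosθ/(M+m) = 5.483471683
Euler: x'=-1.263435913+0.017714·0.078123648=-1.262052031, ẋ'=0.078123648+0.017714·5.483471683=0.175257865
       θ'=0.172479589+0.017714·-1.033410226=0.154173760, θ̇'=-1.033410226+0.017714·-3.675003241=-1.098509233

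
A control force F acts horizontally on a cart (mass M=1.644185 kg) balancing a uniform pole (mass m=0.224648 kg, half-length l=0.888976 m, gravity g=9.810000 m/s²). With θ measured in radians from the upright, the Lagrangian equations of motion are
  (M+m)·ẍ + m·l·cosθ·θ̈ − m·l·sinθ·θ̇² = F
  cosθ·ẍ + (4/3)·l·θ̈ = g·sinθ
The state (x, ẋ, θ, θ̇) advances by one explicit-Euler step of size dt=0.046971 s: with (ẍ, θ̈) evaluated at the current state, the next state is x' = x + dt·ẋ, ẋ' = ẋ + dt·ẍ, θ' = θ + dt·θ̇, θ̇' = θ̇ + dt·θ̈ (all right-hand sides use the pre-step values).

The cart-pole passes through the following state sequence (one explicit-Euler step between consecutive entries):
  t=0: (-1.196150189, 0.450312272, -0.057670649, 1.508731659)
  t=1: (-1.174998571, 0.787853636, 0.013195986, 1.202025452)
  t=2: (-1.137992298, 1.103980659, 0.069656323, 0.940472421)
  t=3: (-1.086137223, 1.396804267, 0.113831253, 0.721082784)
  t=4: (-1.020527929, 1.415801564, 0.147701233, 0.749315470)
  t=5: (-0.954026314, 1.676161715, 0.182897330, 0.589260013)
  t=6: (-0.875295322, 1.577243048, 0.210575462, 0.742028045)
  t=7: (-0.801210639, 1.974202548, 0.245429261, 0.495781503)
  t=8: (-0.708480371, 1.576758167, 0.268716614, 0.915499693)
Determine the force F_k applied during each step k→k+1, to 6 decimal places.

F_0 = 12.154089 N
F_1 = 11.461975 N
F_2 = 10.707748 N
F_3 = 0.863310 N
F_4 = 9.669337 N
F_5 = -3.309594 N
F_6 = 14.746985 N
F_7 = -14.093988 N

step 0→1:
  ẍ = (ẋ'−ẋ)/dt = (0.787853636−0.450312272)/0.046971 = 7.186165
  θ̈ = (θ̇'−θ̇)/dt = (1.202025452−1.508731659)/0.046971 = -6.529693
  sinθ=-0.057639, cosθ=0.998338
  F = (M+m)·ẍ + m·l·cosθ·θ̈ − m·l·sinθ·θ̇² = 13.429743 + -1.301855 − -0.026202 = 12.154089
step 1→2:
  ẍ = (ẋ'−ẋ)/dt = (1.103980659−0.787853636)/0.046971 = 6.730260
  θ̈ = (θ̇'−θ̇)/dt = (0.940472421−1.202025452)/0.046971 = -5.568394
  sinθ=0.013196, cosθ=0.999913
  F = (M+m)·ẍ + m·l·cosθ·θ̈ − m·l·sinθ·θ̇² = 12.577731 + -1.111949 − 0.003808 = 11.461975
step 2→3:
  ẍ = (ẋ'−ẋ)/dt = (1.396804267−1.103980659)/0.046971 = 6.234136
  θ̈ = (θ̇'−θ̇)/dt = (0.721082784−0.940472421)/0.046971 = -4.670747
  sinθ=0.069600, cosθ=0.997575
  F = (M+m)·ẍ + m·l·cosθ·θ̈ − m·l·sinθ·θ̇² = 11.650559 + -0.930517 − 0.012294 = 10.707748
step 3→4:
  ẍ = (ẋ'−ẋ)/dt = (1.415801564−1.396804267)/0.046971 = 0.404447
  θ̈ = (θ̇'−θ̇)/dt = (0.749315470−0.721082784)/0.046971 = 0.601066
  sinθ=0.113586, cosθ=0.993528
  F = (M+m)·ẍ + m·l·cosθ·θ̈ − m·l·sinθ·θ̇² = 0.755845 + 0.119260 − 0.011795 = 0.863310
step 4→5:
  ẍ = (ẋ'−ẋ)/dt = (1.676161715−1.415801564)/0.046971 = 5.542998
  θ̈ = (θ̇'−θ̇)/dt = (0.589260013−0.749315470)/0.046971 = -3.407538
  sinθ=0.147165, cosθ=0.989112
  F = (M+m)·ẍ + m·l·cosθ·θ̈ − m·l·sinθ·θ̇² = 10.358937 + -0.673099 − 0.016502 = 9.669337
step 5→6:
  ẍ = (ẋ'−ẋ)/dt = (1.577243048−1.676161715)/0.046971 = -2.105952
  θ̈ = (θ̇'−θ̇)/dt = (0.742028045−0.589260013)/0.046971 = 3.252390
  sinθ=0.181879, cosθ=0.983321
  F = (M+m)·ẍ + m·l·cosθ·θ̈ − m·l·sinθ·θ̇² = -3.935672 + 0.638691 − 0.012612 = -3.309594
step 6→7:
  ẍ = (ẋ'−ẋ)/dt = (1.974202548−1.577243048)/0.046971 = 8.451161
  θ̈ = (θ̇'−θ̇)/dt = (0.495781503−0.742028045)/0.046971 = -5.242523
  sinθ=0.209023, cosθ=0.977911
  F = (M+m)·ẍ + m·l·cosθ·θ̈ − m·l·sinθ·θ̇² = 15.793809 + -1.023840 − 0.022984 = 14.746985
step 7→8:
  ẍ = (ẋ'−ẋ)/dt = (1.576758167−1.974202548)/0.046971 = -8.461484
  θ̈ = (θ̇'−θ̇)/dt = (0.915499693−0.495781503)/0.046971 = 8.935688
  sinθ=0.242973, cosθ=0.970033
  F = (M+m)·ẍ + m·l·cosθ·θ̈ − m·l·sinθ·θ̇² = -15.813101 + 1.731040 − 0.011927 = -14.093988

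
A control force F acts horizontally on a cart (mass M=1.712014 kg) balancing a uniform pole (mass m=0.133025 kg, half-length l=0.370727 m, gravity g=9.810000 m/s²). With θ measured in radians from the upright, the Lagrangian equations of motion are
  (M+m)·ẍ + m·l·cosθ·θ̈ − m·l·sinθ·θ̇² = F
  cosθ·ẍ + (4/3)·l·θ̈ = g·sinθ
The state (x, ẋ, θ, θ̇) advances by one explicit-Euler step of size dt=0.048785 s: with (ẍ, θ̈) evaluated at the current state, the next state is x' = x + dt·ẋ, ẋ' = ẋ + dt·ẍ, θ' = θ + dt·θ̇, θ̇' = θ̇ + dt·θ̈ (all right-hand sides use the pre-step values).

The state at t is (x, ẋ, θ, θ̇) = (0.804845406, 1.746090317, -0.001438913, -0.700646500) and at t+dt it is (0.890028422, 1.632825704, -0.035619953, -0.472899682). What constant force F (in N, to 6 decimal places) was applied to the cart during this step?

F = -4.053385 N

ẍ = (ẋ'−ẋ)/dt = (1.632825704−1.746090317)/0.048785 = -2.321710
θ̈ = (θ̇'−θ̇)/dt = (-0.472899682−-0.700646500)/0.048785 = 4.668378
sinθ=-0.001439, cosθ=0.999999
F = (M+m)·ẍ + m·l·cosθ·θ̈ − m·l·sinθ·θ̇² = -4.283645 + 0.230225 − -0.000035 = -4.053385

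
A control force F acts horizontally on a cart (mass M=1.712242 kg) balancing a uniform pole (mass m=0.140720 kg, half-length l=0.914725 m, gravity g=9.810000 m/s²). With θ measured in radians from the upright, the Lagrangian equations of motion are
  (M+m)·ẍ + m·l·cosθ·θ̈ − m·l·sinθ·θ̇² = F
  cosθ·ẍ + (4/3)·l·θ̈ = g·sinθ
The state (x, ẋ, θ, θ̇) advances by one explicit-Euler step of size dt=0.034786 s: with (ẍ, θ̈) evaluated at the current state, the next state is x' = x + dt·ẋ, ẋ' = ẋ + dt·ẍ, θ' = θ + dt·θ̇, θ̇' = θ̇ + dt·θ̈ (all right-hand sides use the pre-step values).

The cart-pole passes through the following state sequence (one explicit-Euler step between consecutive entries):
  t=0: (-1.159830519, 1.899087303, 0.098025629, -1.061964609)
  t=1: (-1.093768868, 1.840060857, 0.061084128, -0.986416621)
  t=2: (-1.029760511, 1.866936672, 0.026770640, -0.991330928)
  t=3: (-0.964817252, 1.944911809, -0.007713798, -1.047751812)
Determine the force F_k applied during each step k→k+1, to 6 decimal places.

step 0→1:
  ẍ = (ẋ'−ẋ)/dt = (1.840060857−1.899087303)/0.034786 = -1.696845
  θ̈ = (θ̇'−θ̇)/dt = (-0.986416621−-1.061964609)/0.034786 = 2.171793
  sinθ=0.097869, cosθ=0.995199
  F = (M+m)·ẍ + m·l·cosθ·θ̈ − m·l·sinθ·θ̇² = -3.144189 + 0.278211 − 0.014207 = -2.880185
step 1→2:
  ẍ = (ẋ'−ẋ)/dt = (1.866936672−1.840060857)/0.034786 = 0.772604
  θ̈ = (θ̇'−θ̇)/dt = (-0.991330928−-0.986416621)/0.034786 = -0.141273
  sinθ=0.061046, cosθ=0.998135
  F = (M+m)·ẍ + m·l·cosθ·θ̈ − m·l·sinθ·θ̇² = 1.431607 + -0.018151 − 0.007646 = 1.405810
step 2→3:
  ẍ = (ẋ'−ẋ)/dt = (1.944911809−1.866936672)/0.034786 = 2.241567
  θ̈ = (θ̇'−θ̇)/dt = (-1.047751812−-0.991330928)/0.034786 = -1.621942
  sinθ=0.026767, cosθ=0.999642
  F = (M+m)·ẍ + m·l·cosθ·θ̈ − m·l·sinθ·θ̇² = 4.153538 + -0.208702 − 0.003386 = 3.941450

F_0 = -2.880185 N
F_1 = 1.405810 N
F_2 = 3.941450 N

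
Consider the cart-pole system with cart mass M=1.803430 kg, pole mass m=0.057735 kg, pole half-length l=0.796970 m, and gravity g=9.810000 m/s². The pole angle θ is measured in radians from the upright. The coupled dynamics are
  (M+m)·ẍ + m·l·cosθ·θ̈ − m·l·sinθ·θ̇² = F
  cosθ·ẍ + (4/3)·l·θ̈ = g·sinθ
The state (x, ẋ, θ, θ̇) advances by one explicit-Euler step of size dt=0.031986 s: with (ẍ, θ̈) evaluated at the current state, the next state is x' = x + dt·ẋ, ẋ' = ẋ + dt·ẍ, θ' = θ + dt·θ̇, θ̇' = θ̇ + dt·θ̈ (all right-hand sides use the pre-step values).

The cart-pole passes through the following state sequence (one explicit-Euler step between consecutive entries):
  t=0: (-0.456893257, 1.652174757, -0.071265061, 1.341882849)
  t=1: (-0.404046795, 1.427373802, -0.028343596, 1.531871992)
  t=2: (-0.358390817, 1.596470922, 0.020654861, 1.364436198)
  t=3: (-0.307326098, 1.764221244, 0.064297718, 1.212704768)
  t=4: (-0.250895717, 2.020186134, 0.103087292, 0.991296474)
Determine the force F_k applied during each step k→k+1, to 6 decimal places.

F_0 = -12.801950 N
F_1 = 9.601525 N
F_2 = 9.540871 N
F_3 = 14.571600 N

step 0→1:
  ẍ = (ẋ'−ẋ)/dt = (1.427373802−1.652174757)/0.031986 = -7.028105
  θ̈ = (θ̇'−θ̇)/dt = (1.531871992−1.341882849)/0.031986 = 5.939759
  sinθ=-0.071205, cosθ=0.997462
  F = (M+m)·ẍ + m·l·cosθ·θ̈ − m·l·sinθ·θ̇² = -13.080462 + 0.272613 − -0.005900 = -12.801950
step 1→2:
  ẍ = (ẋ'−ẋ)/dt = (1.596470922−1.427373802)/0.031986 = 5.286598
  θ̈ = (θ̇'−θ̇)/dt = (1.364436198−1.531871992)/0.031986 = -5.234659
  sinθ=-0.028340, cosθ=0.999598
  F = (M+m)·ẍ + m·l·cosθ·θ̈ − m·l·sinθ·θ̇² = 9.839231 + -0.240766 − -0.003060 = 9.601525
step 2→3:
  ẍ = (ẋ'−ẋ)/dt = (1.764221244−1.596470922)/0.031986 = 5.244492
  θ̈ = (θ̇'−θ̇)/dt = (1.212704768−1.364436198)/0.031986 = -4.743683
  sinθ=0.020653, cosθ=0.999787
  F = (M+m)·ẍ + m·l·cosθ·θ̈ − m·l·sinθ·θ̇² = 9.760865 + -0.218225 − 0.001769 = 9.540871
step 3→4:
  ẍ = (ẋ'−ẋ)/dt = (2.020186134−1.764221244)/0.031986 = 8.002404
  θ̈ = (θ̇'−θ̇)/dt = (0.991296474−1.212704768)/0.031986 = -6.922038
  sinθ=0.064253, cosθ=0.997934
  F = (M+m)·ẍ + m·l·cosθ·θ̈ − m·l·sinθ·θ̇² = 14.893794 + -0.317846 − 0.004348 = 14.571600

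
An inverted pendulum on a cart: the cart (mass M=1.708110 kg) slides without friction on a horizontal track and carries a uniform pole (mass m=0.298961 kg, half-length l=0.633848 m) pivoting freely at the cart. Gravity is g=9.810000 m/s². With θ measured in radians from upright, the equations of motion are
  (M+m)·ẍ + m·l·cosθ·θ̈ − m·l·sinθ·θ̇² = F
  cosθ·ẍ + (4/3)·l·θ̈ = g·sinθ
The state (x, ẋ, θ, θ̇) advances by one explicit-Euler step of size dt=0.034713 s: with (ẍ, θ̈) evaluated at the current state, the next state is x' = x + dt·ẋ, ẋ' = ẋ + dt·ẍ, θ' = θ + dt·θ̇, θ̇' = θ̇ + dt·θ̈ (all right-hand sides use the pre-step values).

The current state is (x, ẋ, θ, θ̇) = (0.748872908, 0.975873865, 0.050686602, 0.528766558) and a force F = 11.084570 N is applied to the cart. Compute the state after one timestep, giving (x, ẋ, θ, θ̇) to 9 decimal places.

sinθ=0.050664901, cosθ=0.998715709
temp = (F + m·l·θ̇²·sinθ)/(M+m) = (11.084570 + 0.002684323)/2.007071 = 5.524096718
θ̈ = (g·sinθ − cosθ·temp)/(l·(4/3 − m·cos²θ/(M+m))) = -6.684759240
ẍ = temp − m·l·θ̈·cosθ/(M+m) = 6.154421783
Euler: x'=0.748872908+0.034713·0.975873865=0.782748417, ẋ'=0.975873865+0.034713·6.154421783=1.189512308
       θ'=0.050686602+0.034713·0.528766558=0.069041676, θ̇'=0.528766558+0.034713·-6.684759240=0.296718511

(0.782748417, 1.189512308, 0.069041676, 0.296718511)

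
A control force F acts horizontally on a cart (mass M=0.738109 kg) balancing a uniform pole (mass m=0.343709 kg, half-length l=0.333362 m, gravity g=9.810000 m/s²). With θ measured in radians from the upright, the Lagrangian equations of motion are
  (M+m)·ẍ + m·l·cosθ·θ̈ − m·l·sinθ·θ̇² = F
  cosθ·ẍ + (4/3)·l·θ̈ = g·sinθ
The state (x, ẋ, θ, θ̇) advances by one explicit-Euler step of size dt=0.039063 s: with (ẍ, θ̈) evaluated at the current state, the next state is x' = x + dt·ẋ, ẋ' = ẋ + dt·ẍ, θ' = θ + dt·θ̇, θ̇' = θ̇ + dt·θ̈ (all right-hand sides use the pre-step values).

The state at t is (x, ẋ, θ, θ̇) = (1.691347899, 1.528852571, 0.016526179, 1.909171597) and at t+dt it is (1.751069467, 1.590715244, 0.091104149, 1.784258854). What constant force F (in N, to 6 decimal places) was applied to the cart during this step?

ẍ = (ẋ'−ẋ)/dt = (1.590715244−1.528852571)/0.039063 = 1.583664
θ̈ = (θ̇'−θ̇)/dt = (1.784258854−1.909171597)/0.039063 = -3.197725
sinθ=0.016525, cosθ=0.999863
F = (M+m)·ẍ + m·l·cosθ·θ̈ − m·l·sinθ·θ̇² = 1.713236 + -0.366344 − 0.006902 = 1.339991

F = 1.339991 N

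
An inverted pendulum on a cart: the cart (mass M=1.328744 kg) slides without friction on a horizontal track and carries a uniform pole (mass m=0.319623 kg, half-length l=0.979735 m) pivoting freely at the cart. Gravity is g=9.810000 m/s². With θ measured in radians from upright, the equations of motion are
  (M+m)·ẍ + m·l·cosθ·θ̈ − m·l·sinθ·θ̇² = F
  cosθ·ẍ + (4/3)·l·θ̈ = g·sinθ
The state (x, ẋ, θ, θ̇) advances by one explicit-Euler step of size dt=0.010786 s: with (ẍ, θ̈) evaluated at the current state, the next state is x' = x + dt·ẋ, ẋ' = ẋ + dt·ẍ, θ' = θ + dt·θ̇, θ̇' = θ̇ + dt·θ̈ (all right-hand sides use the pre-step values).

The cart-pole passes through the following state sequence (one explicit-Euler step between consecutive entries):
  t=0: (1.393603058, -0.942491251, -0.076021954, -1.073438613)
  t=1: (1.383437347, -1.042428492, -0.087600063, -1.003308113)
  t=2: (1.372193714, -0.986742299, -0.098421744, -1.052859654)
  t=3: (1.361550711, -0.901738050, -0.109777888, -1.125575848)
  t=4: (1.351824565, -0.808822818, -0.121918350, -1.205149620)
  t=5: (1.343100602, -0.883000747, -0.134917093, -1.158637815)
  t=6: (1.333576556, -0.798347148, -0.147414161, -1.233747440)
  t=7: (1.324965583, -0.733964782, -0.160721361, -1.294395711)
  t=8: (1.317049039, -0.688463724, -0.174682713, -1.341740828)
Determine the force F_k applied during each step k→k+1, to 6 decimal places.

F_0 = -13.215281 N
F_1 = 7.104708 N
F_2 = 10.923932 N
F_3 = 11.946877 N
F_4 = -9.940570 N
F_5 = 10.832891 N
F_6 = 8.167544 N
F_7 = 5.680809 N

step 0→1:
  ẍ = (ẋ'−ẋ)/dt = (-1.042428492−-0.942491251)/0.010786 = -9.265459
  θ̈ = (θ̇'−θ̇)/dt = (-1.003308113−-1.073438613)/0.010786 = 6.501993
  sinθ=-0.075949, cosθ=0.997112
  F = (M+m)·ẍ + m·l·cosθ·θ̈ − m·l·sinθ·θ̇² = -15.272877 + 2.030191 − -0.027404 = -13.215281
step 1→2:
  ẍ = (ẋ'−ẋ)/dt = (-0.986742299−-1.042428492)/0.010786 = 5.162822
  θ̈ = (θ̇'−θ̇)/dt = (-1.052859654−-1.003308113)/0.010786 = -4.594061
  sinθ=-0.087488, cosθ=0.996166
  F = (M+m)·ẍ + m·l·cosθ·θ̈ − m·l·sinθ·θ̇² = 8.510225 + -1.433095 − -0.027578 = 7.104708
step 2→3:
  ẍ = (ẋ'−ẋ)/dt = (-0.901738050−-0.986742299)/0.010786 = 7.880980
  θ̈ = (θ̇'−θ̇)/dt = (-1.125575848−-1.052859654)/0.010786 = -6.741720
  sinθ=-0.098263, cosθ=0.995160
  F = (M+m)·ẍ + m·l·cosθ·θ̈ − m·l·sinθ·θ̇² = 12.990747 + -2.100925 − -0.034110 = 10.923932
step 3→4:
  ẍ = (ẋ'−ẋ)/dt = (-0.808822818−-0.901738050)/0.010786 = 8.614429
  θ̈ = (θ̇'−θ̇)/dt = (-1.205149620−-1.125575848)/0.010786 = -7.377505
  sinθ=-0.109558, cosθ=0.993980
  F = (M+m)·ẍ + m·l·cosθ·θ̈ − m·l·sinθ·θ̇² = 14.199741 + -2.296329 − -0.043465 = 11.946877
step 4→5:
  ẍ = (ẋ'−ẋ)/dt = (-0.883000747−-0.808822818)/0.010786 = -6.877242
  θ̈ = (θ̇'−θ̇)/dt = (-1.158637815−-1.205149620)/0.010786 = 4.312239
  sinθ=-0.121617, cosθ=0.992577
  F = (M+m)·ẍ + m·l·cosθ·θ̈ − m·l·sinθ·θ̇² = -11.336218 + 1.340336 − -0.055312 = -9.940570
step 5→6:
  ẍ = (ẋ'−ẋ)/dt = (-0.798347148−-0.883000747)/0.010786 = 7.848470
  θ̈ = (θ̇'−θ̇)/dt = (-1.233747440−-1.158637815)/0.010786 = -6.963622
  sinθ=-0.134508, cosθ=0.990912
  F = (M+m)·ẍ + m·l·cosθ·θ̈ − m·l·sinθ·θ̇² = 12.937159 + -2.160813 − -0.056545 = 10.832891
step 6→7:
  ẍ = (ẋ'−ẋ)/dt = (-0.733964782−-0.798347148)/0.010786 = 5.969068
  θ̈ = (θ̇'−θ̇)/dt = (-1.294395711−-1.233747440)/0.010786 = -5.622870
  sinθ=-0.146881, cosθ=0.989154
  F = (M+m)·ẍ + m·l·cosθ·θ̈ − m·l·sinθ·θ̇² = 9.839214 + -1.741681 − -0.070011 = 8.167544
step 7→8:
  ẍ = (ẋ'−ẋ)/dt = (-0.688463724−-0.733964782)/0.010786 = 4.218529
  θ̈ = (θ̇'−θ̇)/dt = (-1.341740828−-1.294395711)/0.010786 = -4.389497
  sinθ=-0.160030, cosθ=0.987112
  F = (M+m)·ẍ + m·l·cosθ·θ̈ − m·l·sinθ·θ̇² = 6.953685 + -1.356838 − -0.083962 = 5.680809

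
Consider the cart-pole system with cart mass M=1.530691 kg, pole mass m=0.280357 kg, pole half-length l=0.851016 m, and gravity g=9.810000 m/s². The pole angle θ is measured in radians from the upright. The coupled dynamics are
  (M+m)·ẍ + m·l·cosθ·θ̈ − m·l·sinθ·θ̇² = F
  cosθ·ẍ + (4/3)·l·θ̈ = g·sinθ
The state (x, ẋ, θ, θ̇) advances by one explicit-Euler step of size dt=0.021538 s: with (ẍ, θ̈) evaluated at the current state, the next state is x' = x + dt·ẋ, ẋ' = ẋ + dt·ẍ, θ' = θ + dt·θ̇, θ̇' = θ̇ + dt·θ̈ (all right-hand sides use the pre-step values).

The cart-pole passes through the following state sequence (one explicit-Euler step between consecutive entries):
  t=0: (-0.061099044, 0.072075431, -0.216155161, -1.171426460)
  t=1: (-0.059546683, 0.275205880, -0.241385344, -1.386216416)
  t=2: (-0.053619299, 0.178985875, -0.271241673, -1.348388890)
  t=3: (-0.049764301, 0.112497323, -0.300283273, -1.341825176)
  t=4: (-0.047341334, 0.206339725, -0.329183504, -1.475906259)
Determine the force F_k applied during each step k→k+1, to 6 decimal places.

F_0 = 14.826704 N
F_1 = -7.574288 N
F_2 = -5.404492 N
F_3 = 6.599086 N

step 0→1:
  ẍ = (ẋ'−ẋ)/dt = (0.275205880−0.072075431)/0.021538 = 9.431259
  θ̈ = (θ̇'−θ̇)/dt = (-1.386216416−-1.171426460)/0.021538 = -9.972605
  sinθ=-0.214476, cosθ=0.976729
  F = (M+m)·ẍ + m·l·cosθ·θ̈ − m·l·sinθ·θ̇² = 17.080462 + -2.323978 − -0.070219 = 14.826704
step 1→2:
  ẍ = (ẋ'−ẋ)/dt = (0.178985875−0.275205880)/0.021538 = -4.467453
  θ̈ = (θ̇'−θ̇)/dt = (-1.348388890−-1.386216416)/0.021538 = 1.756316
  sinθ=-0.239048, cosθ=0.971008
  F = (M+m)·ẍ + m·l·cosθ·θ̈ − m·l·sinθ·θ̇² = -8.090772 + 0.406888 − -0.109596 = -7.574288
step 2→3:
  ẍ = (ẋ'−ẋ)/dt = (0.112497323−0.178985875)/0.021538 = -3.087035
  θ̈ = (θ̇'−θ̇)/dt = (-1.341825176−-1.348388890)/0.021538 = 0.304750
  sinθ=-0.267928, cosθ=0.963439
  F = (M+m)·ẍ + m·l·cosθ·θ̈ − m·l·sinθ·θ̇² = -5.590768 + 0.070052 − -0.116224 = -5.404492
step 3→4:
  ẍ = (ẋ'−ẋ)/dt = (0.206339725−0.112497323)/0.021538 = 4.357062
  θ̈ = (θ̇'−θ̇)/dt = (-1.475906259−-1.341825176)/0.021538 = -6.225327
  sinθ=-0.295791, cosθ=0.955253
  F = (M+m)·ẍ + m·l·cosθ·θ̈ − m·l·sinθ·θ̇² = 7.890848 + -1.418827 − -0.127065 = 6.599086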